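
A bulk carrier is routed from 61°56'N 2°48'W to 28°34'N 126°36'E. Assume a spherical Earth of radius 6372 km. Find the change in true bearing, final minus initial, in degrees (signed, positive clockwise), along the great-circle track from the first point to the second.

+115.0°

At departure: θ₁ = atan2(sin Δλ cos φ₂, cos φ₁ sin φ₂ − sin φ₁ cos φ₂ cos Δλ) = 43.43°
At arrival: θ₂ = atan2(sin Δλ cos φ₁, −cos φ₂ sin φ₁ + sin φ₂ cos φ₁ cos Δλ) = 158.39°
Δθ = θ₂ − θ₁ = +115.0°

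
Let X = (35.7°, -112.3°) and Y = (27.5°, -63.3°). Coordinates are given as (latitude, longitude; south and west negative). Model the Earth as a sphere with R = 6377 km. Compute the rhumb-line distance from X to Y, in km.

Δψ = ln[tan(π/4+φ₂/2)/tan(π/4+φ₁/2)] = -0.1683;  Δφ = -0.1431 rad,  Δλ = +0.8552 rad
q = Δφ/Δψ = 0.8504
d = R·√(Δφ² + q²Δλ²) = 6377·0.74126 = 4727 km

4727 km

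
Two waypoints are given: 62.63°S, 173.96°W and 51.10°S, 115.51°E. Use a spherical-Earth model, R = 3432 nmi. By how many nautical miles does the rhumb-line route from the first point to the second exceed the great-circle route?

109 nmi

Great circle: cos σ = sin φ₁ sin φ₂ + cos φ₁ cos φ₂ cos Δλ,  σ = 0.6643 rad → d_gc = 2279.9 nmi
Rhumb line: Δψ = +0.3718, q = Δφ/Δψ = 0.5413, d_rh = R√(Δφ²+q²Δλ²) = 2388.9 nmi
Excess = 2388.9 − 2279.9 = 109.0 ≈ 109 nmi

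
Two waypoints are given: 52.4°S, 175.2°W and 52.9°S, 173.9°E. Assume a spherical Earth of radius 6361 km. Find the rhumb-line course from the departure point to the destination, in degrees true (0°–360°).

265.7°

Meridional parts: M(φ₁)=-1.0776, M(φ₂)=-1.0919 → ΔM = -0.0144;  Δλ = -0.1902 rad
tan C = Δλ / ΔM = +13.2255 → C = 265.68°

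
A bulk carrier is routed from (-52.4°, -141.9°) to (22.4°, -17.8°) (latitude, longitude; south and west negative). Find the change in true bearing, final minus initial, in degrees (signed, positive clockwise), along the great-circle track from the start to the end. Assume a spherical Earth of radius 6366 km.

-63.1°

Initial bearing θ₁ = atan2(sin Δλ cos φ₂, cos φ₁ sin φ₂ − sin φ₁ cos φ₂ cos Δλ) = 103.10°
Final bearing θ₂ = (initial bearing from the destination back to the start) + 180° = 40.00°
Δθ = θ₂ − θ₁ = -63.1°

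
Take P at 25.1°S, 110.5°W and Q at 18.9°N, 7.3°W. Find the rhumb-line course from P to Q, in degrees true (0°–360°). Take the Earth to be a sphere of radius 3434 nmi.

66.3°

Δψ = ln[tan(π/4+φ₂/2)/tan(π/4+φ₁/2)] = +0.7888
Δλ = +1.8012 rad (taken the short way round)
course = atan2(Δλ, Δψ) = 66.35°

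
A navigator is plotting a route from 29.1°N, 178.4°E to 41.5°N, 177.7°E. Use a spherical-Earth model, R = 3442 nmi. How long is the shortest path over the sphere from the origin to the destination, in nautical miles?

cos σ = sin φ₁ sin φ₂ + cos φ₁ cos φ₂ cos Δλ
      = sin(29.10°)sin(41.50°) + cos(29.10°)cos(41.50°)cos(-0.70°) = 0.9766
σ = 12.413° → d = Rσ = 3442·0.21665 = 746 nmi

746 nmi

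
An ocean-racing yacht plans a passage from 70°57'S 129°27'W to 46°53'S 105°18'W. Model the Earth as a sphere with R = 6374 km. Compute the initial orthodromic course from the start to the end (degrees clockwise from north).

38.5°

N = sin Δλ·cos φ₂ = +0.2796;  D = cos φ₁ sin φ₂ − sin φ₁ cos φ₂ cos Δλ = +0.3513
initial course = atan2(N, D) = 38.52°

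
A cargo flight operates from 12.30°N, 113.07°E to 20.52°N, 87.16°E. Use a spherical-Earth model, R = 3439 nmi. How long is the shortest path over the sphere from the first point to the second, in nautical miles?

cos σ = sin φ₁ sin φ₂ + cos φ₁ cos φ₂ cos Δλ
      = sin(12.30°)sin(20.52°) + cos(12.30°)cos(20.52°)cos(-25.91°) = 0.8977
σ = 26.137° → d = Rσ = 3439·0.45617 = 1569 nmi

1569 nmi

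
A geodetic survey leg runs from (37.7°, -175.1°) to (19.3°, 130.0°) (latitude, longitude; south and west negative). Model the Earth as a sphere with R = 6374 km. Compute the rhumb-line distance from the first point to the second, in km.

5710 km

Rhumb course C = atan2(Δλ, Δψ) with Δψ = ln[tan(π/4+φ₂/2)/tan(π/4+φ₁/2)] = -0.3680, Δλ = -0.9582 → C = 248.99°
d = R·|Δφ| / |cos C| = 6374·0.32114 / 0.35849 = 5710 km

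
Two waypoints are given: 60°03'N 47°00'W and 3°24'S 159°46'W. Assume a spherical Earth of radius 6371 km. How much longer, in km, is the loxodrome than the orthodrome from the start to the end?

721 km

Great circle: cos σ = sin φ₁ sin φ₂ + cos φ₁ cos φ₂ cos Δλ,  σ = 1.8175 rad → d_gc = 11579.5 km
Rhumb line: Δψ = -1.3781, q = Δφ/Δψ = 0.8036, d_rh = R√(Δφ²+q²Δλ²) = 12300.8 km
Excess = 12300.8 − 11579.5 = 721.3 ≈ 721 km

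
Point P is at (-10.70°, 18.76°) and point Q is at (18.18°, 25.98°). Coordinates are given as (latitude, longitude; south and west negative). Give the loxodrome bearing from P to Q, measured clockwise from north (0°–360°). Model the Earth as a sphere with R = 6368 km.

13.9°

Meridional parts: M(φ₁)=-0.1878, M(φ₂)=+0.3228 → ΔM = +0.5106;  Δλ = +0.1260 rad
tan C = Δλ / ΔM = +0.2468 → C = 13.86°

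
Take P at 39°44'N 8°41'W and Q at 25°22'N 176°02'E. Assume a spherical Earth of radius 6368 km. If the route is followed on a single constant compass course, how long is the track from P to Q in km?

16421 km

Δψ = ln[tan(π/4+φ₂/2)/tan(π/4+φ₁/2)] = -0.2989;  Δφ = -0.2507 rad,  Δλ = -3.0593 rad
q = Δφ/Δψ = 0.8389
d = R·√(Δφ² + q²Δλ²) = 6368·2.57864 = 16421 km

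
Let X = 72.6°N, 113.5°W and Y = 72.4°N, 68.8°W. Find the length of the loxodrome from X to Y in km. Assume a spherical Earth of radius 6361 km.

Δψ = ln[tan(π/4+φ₂/2)/tan(π/4+φ₁/2)] = -0.0116;  Δφ = -0.0035 rad,  Δλ = +0.7802 rad
q = Δφ/Δψ = 0.3007
d = R·√(Δφ² + q²Δλ²) = 6361·0.23462 = 1492 km

1492 km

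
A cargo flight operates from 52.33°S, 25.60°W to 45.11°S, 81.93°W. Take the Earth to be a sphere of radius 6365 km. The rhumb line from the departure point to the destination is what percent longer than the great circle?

2.4%

Great circle: σ = 0.6437 rad → d_gc = Rσ = 4097.0 km
Rhumb: Δφ = +0.1260, Δλ = -0.9831, Δψ = +0.1915, q = Δφ/Δψ = 0.6582 → d_rh = R√(Δφ²+q²Δλ²) = 4196.0 km
Excess = (4196.0 − 4097.0) / 4097.0 = 99.0 / 4097.0 = 2.42% ≈ 2.4%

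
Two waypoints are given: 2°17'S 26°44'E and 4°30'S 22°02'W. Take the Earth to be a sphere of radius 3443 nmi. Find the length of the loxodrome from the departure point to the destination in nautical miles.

Δψ = ln[tan(π/4+φ₂/2)/tan(π/4+φ₁/2)] = -0.0388;  Δφ = -0.0387 rad,  Δλ = -0.8511 rad
q = Δφ/Δψ = 0.9982
d = R·√(Δφ² + q²Δλ²) = 3443·0.85048 = 2928 nmi

2928 nmi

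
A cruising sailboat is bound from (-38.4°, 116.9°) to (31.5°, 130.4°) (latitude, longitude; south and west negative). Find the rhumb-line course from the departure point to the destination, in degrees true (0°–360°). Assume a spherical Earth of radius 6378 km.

Meridional parts: M(φ₁)=-0.7269, M(φ₂)=+0.5798 → ΔM = +1.3066;  Δλ = +0.2356 rad
tan C = Δλ / ΔM = +0.1803 → C = 10.22°

10.2°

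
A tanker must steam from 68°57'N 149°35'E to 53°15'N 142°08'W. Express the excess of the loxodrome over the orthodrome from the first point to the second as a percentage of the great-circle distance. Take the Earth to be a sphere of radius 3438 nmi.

4.8%

Great circle: σ = 0.5965 rad → d_gc = Rσ = 2050.8 nmi
Rhumb: Δφ = -0.2740, Δλ = +1.1918, Δψ = -0.5810, q = Δφ/Δψ = 0.4716 → d_rh = R√(Δφ²+q²Δλ²) = 2149.7 nmi
Excess = (2149.7 − 2050.8) / 2050.8 = 98.9 / 2050.8 = 4.82% ≈ 4.8%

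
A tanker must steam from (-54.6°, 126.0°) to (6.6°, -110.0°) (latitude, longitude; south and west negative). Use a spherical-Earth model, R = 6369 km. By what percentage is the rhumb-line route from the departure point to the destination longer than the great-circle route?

6.3%

Great circle: σ = 1.9993 rad → d_gc = Rσ = 12733.3 km
Rhumb: Δφ = +1.0681, Δλ = +2.1642, Δψ = +1.2576, q = Δφ/Δψ = 0.8494 → d_rh = R√(Δφ²+q²Δλ²) = 13540.6 km
Excess = (13540.6 − 12733.3) / 12733.3 = 807.3 / 12733.3 = 6.34% ≈ 6.3%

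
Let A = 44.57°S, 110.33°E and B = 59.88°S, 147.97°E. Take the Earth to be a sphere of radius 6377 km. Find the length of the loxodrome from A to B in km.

Δψ = ln[tan(π/4+φ₂/2)/tan(π/4+φ₁/2)] = -0.4420;  Δφ = -0.2672 rad,  Δλ = +0.6569 rad
q = Δφ/Δψ = 0.6046
d = R·√(Δφ² + q²Δλ²) = 6377·0.47869 = 3053 km

3053 km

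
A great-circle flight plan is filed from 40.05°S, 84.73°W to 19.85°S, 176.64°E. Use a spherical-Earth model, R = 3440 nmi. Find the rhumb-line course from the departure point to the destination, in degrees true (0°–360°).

283.4°

Meridional parts: M(φ₁)=-0.7640, M(φ₂)=-0.3536 → ΔM = +0.4105;  Δλ = -1.7214 rad
tan C = Δλ / ΔM = -4.1939 → C = 283.41°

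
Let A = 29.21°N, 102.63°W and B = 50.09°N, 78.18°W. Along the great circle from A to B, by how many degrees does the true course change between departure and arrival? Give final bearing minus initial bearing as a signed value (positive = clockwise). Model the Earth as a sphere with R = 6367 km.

Initial bearing θ₁ = atan2(sin Δλ cos φ₂, cos φ₁ sin φ₂ − sin φ₁ cos φ₂ cos Δλ) = 34.63°
Final bearing θ₂ = (initial bearing from the destination back to the start) + 180° = 50.64°
Δθ = θ₂ − θ₁ = +16.0°

+16.0°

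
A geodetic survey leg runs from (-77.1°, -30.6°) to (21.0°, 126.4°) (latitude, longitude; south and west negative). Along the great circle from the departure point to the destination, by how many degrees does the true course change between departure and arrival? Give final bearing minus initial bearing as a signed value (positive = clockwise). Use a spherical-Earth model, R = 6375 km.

-148.3°

At departure: θ₁ = atan2(sin Δλ cos φ₂, cos φ₁ sin φ₂ − sin φ₁ cos φ₂ cos Δλ) = 154.29°
At arrival: θ₂ = atan2(sin Δλ cos φ₁, −cos φ₂ sin φ₁ + sin φ₂ cos φ₁ cos Δλ) = 5.95°
Δθ = θ₂ − θ₁ = -148.3°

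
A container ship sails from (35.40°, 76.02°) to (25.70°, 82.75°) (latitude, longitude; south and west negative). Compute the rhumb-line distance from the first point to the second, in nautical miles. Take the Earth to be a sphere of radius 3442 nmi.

Rhumb course C = atan2(Δλ, Δψ) with Δψ = ln[tan(π/4+φ₂/2)/tan(π/4+φ₁/2)] = -0.1970, Δλ = +0.1175 → C = 149.19°
d = R·|Δφ| / |cos C| = 3442·0.16930 / 0.85890 = 678 nmi

678 nmi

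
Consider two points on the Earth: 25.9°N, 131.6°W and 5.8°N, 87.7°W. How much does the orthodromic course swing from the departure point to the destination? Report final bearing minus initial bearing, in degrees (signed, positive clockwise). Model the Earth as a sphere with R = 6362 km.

+12.8°

At departure: θ₁ = atan2(sin Δλ cos φ₂, cos φ₁ sin φ₂ − sin φ₁ cos φ₂ cos Δλ) = 107.86°
At arrival: θ₂ = atan2(sin Δλ cos φ₁, −cos φ₂ sin φ₁ + sin φ₂ cos φ₁ cos Δλ) = 120.61°
Δθ = θ₂ − θ₁ = +12.8°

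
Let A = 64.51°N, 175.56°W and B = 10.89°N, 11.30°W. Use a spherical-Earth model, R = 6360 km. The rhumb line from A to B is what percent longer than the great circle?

25.6%

Great circle: σ = 1.8093 rad → d_gc = Rσ = 11507.0 km
Rhumb: Δφ = -0.9358, Δλ = +2.8669, Δψ = -1.2952, q = Δφ/Δψ = 0.7226 → d_rh = R√(Δφ²+q²Δλ²) = 14456.8 km
Excess = (14456.8 − 11507.0) / 11507.0 = 2949.8 / 11507.0 = 25.63% ≈ 25.6%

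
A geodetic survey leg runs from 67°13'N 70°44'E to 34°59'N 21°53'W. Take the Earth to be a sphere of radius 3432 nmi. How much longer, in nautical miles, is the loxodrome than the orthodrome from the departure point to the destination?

274 nmi

Great circle: cos σ = sin φ₁ sin φ₂ + cos φ₁ cos φ₂ cos Δλ,  σ = 1.0308 rad → d_gc = 3537.8 nmi
Rhumb line: Δψ = -0.9496, q = Δφ/Δψ = 0.5925, d_rh = R√(Δφ²+q²Δλ²) = 3811.9 nmi
Excess = 3811.9 − 3537.8 = 274.1 ≈ 274 nmi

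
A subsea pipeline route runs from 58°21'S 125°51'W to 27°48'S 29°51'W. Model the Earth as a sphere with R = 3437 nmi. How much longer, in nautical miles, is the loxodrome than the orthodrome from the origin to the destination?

284 nmi

Great circle: cos σ = sin φ₁ sin φ₂ + cos φ₁ cos φ₂ cos Δλ,  σ = 1.2148 rad → d_gc = 4175.3 nmi
Rhumb line: Δψ = +0.7553, q = Δφ/Δψ = 0.7059, d_rh = R√(Δφ²+q²Δλ²) = 4459.3 nmi
Excess = 4459.3 − 4175.3 = 284.0 ≈ 284 nmi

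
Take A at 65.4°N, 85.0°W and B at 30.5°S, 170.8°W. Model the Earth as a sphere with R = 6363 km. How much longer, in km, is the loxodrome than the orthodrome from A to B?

258 km

Great circle: cos σ = sin φ₁ sin φ₂ + cos φ₁ cos φ₂ cos Δλ,  σ = 2.0211 rad → d_gc = 12860.0 km
Rhumb line: Δψ = -2.0825, q = Δφ/Δψ = 0.8037, d_rh = R√(Δφ²+q²Δλ²) = 13117.8 km
Excess = 13117.8 − 12860.0 = 257.8 ≈ 258 km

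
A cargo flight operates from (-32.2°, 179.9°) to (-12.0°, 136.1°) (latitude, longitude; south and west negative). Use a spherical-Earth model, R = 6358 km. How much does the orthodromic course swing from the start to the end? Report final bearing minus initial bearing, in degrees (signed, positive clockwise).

At departure: θ₁ = atan2(sin Δλ cos φ₂, cos φ₁ sin φ₂ − sin φ₁ cos φ₂ cos Δλ) = 286.48°
At arrival: θ₂ = atan2(sin Δλ cos φ₁, −cos φ₂ sin φ₁ + sin φ₂ cos φ₁ cos Δλ) = 303.95°
Δθ = θ₂ − θ₁ = +17.5°

+17.5°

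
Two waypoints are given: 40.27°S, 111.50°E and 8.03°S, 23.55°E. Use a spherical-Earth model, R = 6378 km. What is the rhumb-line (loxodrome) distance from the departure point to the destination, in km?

Δψ = ln[tan(π/4+φ₂/2)/tan(π/4+φ₁/2)] = +0.6285;  Δφ = +0.5627 rad,  Δλ = -1.5350 rad
q = Δφ/Δψ = 0.8954
d = R·√(Δφ² + q²Δλ²) = 6378·1.48511 = 9472 km

9472 km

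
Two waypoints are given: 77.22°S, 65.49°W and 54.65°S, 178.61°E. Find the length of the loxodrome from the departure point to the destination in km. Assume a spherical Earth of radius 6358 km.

5454 km

Δψ = ln[tan(π/4+φ₂/2)/tan(π/4+φ₁/2)] = +1.0457;  Δφ = +0.3939 rad,  Δλ = -2.0228 rad
q = Δφ/Δψ = 0.3767
d = R·√(Δφ² + q²Δλ²) = 6358·0.85781 = 5454 km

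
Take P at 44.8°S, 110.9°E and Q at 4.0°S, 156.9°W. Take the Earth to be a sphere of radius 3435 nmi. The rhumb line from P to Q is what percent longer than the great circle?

2.6%

Great circle: σ = 1.5488 rad → d_gc = Rσ = 5320.2 nmi
Rhumb: Δφ = +0.7121, Δλ = +1.6092, Δψ = +0.8066, q = Δφ/Δψ = 0.8829 → d_rh = R√(Δφ²+q²Δλ²) = 5458.8 nmi
Excess = (5458.8 − 5320.2) / 5320.2 = 138.6 / 5320.2 = 2.61% ≈ 2.6%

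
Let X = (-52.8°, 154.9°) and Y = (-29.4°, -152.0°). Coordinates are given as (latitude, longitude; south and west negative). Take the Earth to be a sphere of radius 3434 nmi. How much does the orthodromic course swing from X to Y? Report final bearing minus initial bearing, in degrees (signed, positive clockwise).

Initial bearing θ₁ = atan2(sin Δλ cos φ₂, cos φ₁ sin φ₂ − sin φ₁ cos φ₂ cos Δλ) = 80.24°
Final bearing θ₂ = (initial bearing from the destination back to the start) + 180° = 43.15°
Δθ = θ₂ − θ₁ = -37.1°

-37.1°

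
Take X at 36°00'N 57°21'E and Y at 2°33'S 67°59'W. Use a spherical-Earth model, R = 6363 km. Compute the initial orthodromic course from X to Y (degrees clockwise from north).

290.4°

N = sin Δλ·cos φ₂ = -0.8150;  D = cos φ₁ sin φ₂ − sin φ₁ cos φ₂ cos Δλ = +0.3036
initial course = atan2(N, D) = 290.43°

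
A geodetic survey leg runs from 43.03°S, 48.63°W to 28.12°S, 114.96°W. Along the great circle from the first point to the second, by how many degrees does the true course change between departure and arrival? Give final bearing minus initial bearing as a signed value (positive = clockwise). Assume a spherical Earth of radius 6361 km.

+42.0°

Initial bearing θ₁ = atan2(sin Δλ cos φ₂, cos φ₁ sin φ₂ − sin φ₁ cos φ₂ cos Δλ) = 262.74°
Final bearing θ₂ = (initial bearing from the destination back to the start) + 180° = 304.70°
Δθ = θ₂ − θ₁ = +42.0°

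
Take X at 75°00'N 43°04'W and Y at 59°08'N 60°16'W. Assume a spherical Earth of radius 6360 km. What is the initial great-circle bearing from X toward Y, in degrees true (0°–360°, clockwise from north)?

N = sin Δλ·cos φ₂ = -0.1517;  D = cos φ₁ sin φ₂ − sin φ₁ cos φ₂ cos Δλ = -0.2512
initial course = atan2(N, D) = 211.13°

211.1°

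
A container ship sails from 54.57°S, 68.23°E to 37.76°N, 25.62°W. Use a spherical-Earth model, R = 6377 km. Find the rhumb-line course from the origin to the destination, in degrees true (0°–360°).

Meridional parts: M(φ₁)=-1.1412, M(φ₂)=+0.7127 → ΔM = +1.8539;  Δλ = -1.6380 rad
tan C = Δλ / ΔM = -0.8835 → C = 318.54°

318.5°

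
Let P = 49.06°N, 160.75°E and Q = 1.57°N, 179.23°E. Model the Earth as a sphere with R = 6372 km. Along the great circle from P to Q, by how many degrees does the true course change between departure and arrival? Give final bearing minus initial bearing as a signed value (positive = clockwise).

+8.7°

Initial bearing θ₁ = atan2(sin Δλ cos φ₂, cos φ₁ sin φ₂ − sin φ₁ cos φ₂ cos Δλ) = 155.59°
Final bearing θ₂ = (initial bearing from the destination back to the start) + 180° = 164.28°
Δθ = θ₂ − θ₁ = +8.7°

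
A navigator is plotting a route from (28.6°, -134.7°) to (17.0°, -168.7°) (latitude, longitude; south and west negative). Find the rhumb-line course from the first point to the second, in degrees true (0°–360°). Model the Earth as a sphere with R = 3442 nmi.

249.6°

Δψ = ln[tan(π/4+φ₂/2)/tan(π/4+φ₁/2)] = -0.2201
Δλ = -0.5934 rad (taken the short way round)
course = atan2(Δλ, Δψ) = 249.65°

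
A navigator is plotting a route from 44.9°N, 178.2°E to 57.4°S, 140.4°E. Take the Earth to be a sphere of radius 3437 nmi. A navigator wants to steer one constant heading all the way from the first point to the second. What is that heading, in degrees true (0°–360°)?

Δψ = ln[tan(π/4+φ₂/2)/tan(π/4+φ₁/2)] = -2.1085
Δλ = -0.6597 rad (taken the short way round)
course = atan2(Δλ, Δψ) = 197.37°

197.4°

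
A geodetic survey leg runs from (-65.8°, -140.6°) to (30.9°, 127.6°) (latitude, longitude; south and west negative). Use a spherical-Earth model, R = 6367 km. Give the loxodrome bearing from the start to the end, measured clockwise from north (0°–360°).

322.8°

Δψ = ln[tan(π/4+φ₂/2)/tan(π/4+φ₁/2)] = +2.1075
Δλ = -1.6022 rad (taken the short way round)
course = atan2(Δλ, Δψ) = 322.76°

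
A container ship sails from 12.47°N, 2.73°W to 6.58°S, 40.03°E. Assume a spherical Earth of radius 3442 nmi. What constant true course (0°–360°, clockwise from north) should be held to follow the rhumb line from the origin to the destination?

114.1°

Δψ = ln[tan(π/4+φ₂/2)/tan(π/4+φ₁/2)] = -0.3345
Δλ = +0.7463 rad (taken the short way round)
course = atan2(Δλ, Δψ) = 114.14°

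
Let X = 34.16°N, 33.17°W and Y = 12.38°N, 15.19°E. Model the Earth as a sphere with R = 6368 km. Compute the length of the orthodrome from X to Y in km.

5435 km

Haversine: a = sin²(Δφ/2)+cos φ₁ cos φ₂ sin²(Δλ/2) = 0.17129;  σ = 2·atan2(√a,√(1−a))
σ = 48.897° → d = Rσ = 6368·0.85342 = 5435 km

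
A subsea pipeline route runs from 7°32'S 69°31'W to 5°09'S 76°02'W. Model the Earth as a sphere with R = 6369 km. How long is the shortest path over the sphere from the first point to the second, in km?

Haversine: a = sin²(Δφ/2)+cos φ₁ cos φ₂ sin²(Δλ/2) = 0.00362;  σ = 2·atan2(√a,√(1−a))
σ = 6.901° → d = Rσ = 6369·0.12044 = 767 km

767 km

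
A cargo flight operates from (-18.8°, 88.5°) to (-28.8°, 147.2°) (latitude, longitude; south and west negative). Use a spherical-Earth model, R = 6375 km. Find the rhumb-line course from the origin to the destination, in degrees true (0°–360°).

Δψ = ln[tan(π/4+φ₂/2)/tan(π/4+φ₁/2)] = -0.1911
Δλ = +1.0245 rad (taken the short way round)
course = atan2(Δλ, Δψ) = 100.57°

100.6°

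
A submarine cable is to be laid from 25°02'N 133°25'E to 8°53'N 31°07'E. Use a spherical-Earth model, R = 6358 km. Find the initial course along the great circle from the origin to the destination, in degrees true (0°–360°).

283.3°

N = sin Δλ·cos φ₂ = -0.9653;  D = cos φ₁ sin φ₂ − sin φ₁ cos φ₂ cos Δλ = +0.2290
initial course = atan2(N, D) = 283.34°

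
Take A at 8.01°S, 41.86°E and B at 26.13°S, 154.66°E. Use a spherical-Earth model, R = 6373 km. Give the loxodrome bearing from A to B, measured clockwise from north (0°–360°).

99.6°

Meridional parts: M(φ₁)=-0.1403, M(φ₂)=-0.4727 → ΔM = -0.3325;  Δλ = +1.9687 rad
tan C = Δλ / ΔM = -5.9214 → C = 99.59°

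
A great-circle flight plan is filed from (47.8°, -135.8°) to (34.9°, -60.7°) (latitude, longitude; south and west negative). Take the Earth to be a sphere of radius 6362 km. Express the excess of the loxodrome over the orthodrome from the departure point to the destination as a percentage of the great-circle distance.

Great circle: σ = 0.9697 rad → d_gc = Rσ = 6169.5 km
Rhumb: Δφ = -0.2251, Δλ = +1.3107, Δψ = -0.3016, q = Δφ/Δψ = 0.7466 → d_rh = R√(Δφ²+q²Δλ²) = 6388.7 km
Excess = (6388.7 − 6169.5) / 6169.5 = 219.2 / 6169.5 = 3.553% ≈ 3.6%

3.6%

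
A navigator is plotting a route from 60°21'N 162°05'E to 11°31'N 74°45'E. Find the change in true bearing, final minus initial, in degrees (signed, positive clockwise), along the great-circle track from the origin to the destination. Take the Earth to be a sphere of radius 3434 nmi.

Initial bearing θ₁ = atan2(sin Δλ cos φ₂, cos φ₁ sin φ₂ − sin φ₁ cos φ₂ cos Δλ) = 273.46°
Final bearing θ₂ = (initial bearing from the destination back to the start) + 180° = 210.26°
Δθ = θ₂ − θ₁ = -63.2°

-63.2°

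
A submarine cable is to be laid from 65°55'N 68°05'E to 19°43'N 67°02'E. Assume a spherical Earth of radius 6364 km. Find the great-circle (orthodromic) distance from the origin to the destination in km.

5132 km

cos σ = sin φ₁ sin φ₂ + cos φ₁ cos φ₂ cos Δλ
      = sin(65.92°)sin(19.72°) + cos(65.92°)cos(19.72°)cos(-1.05°) = 0.6921
σ = 46.205° → d = Rσ = 6364·0.80643 = 5132 km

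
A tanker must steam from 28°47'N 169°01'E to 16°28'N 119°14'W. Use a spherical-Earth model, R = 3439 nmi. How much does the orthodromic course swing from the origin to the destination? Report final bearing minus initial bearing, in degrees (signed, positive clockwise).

+31.3°

Initial bearing θ₁ = atan2(sin Δλ cos φ₂, cos φ₁ sin φ₂ − sin φ₁ cos φ₂ cos Δλ) = 83.50°
Final bearing θ₂ = (initial bearing from the destination back to the start) + 180° = 114.76°
Δθ = θ₂ − θ₁ = +31.3°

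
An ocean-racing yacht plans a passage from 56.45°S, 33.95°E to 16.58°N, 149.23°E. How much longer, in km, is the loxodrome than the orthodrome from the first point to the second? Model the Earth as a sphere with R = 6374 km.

548 km

Great circle: cos σ = sin φ₁ sin φ₂ + cos φ₁ cos φ₂ cos Δλ,  σ = 2.0533 rad → d_gc = 13087.8 km
Rhumb line: Δψ = +1.4927, q = Δφ/Δψ = 0.8539, d_rh = R√(Δφ²+q²Δλ²) = 13635.7 km
Excess = 13635.7 − 13087.8 = 547.9 ≈ 548 km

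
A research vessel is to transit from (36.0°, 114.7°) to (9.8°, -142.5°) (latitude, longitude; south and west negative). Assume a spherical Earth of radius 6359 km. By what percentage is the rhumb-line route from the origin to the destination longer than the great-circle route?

Great circle: σ = 1.6474 rad → d_gc = Rσ = 10476.1 km
Rhumb: Δφ = -0.4573, Δλ = +1.7942, Δψ = -0.5024, q = Δφ/Δψ = 0.9102 → d_rh = R√(Δφ²+q²Δλ²) = 10784.1 km
Excess = (10784.1 − 10476.1) / 10476.1 = 308.0 / 10476.1 = 2.94% ≈ 2.9%

2.9%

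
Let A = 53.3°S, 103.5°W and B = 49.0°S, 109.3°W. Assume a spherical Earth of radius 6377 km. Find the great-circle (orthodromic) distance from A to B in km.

626 km

Haversine: a = sin²(Δφ/2)+cos φ₁ cos φ₂ sin²(Δλ/2) = 0.00241;  σ = 2·atan2(√a,√(1−a))
σ = 5.629° → d = Rσ = 6377·0.09824 = 626 km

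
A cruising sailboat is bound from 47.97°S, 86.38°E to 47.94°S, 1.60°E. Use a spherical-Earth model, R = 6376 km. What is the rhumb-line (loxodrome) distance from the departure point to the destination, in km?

Δψ = ln[tan(π/4+φ₂/2)/tan(π/4+φ₁/2)] = +0.0008;  Δφ = +0.0005 rad,  Δλ = -1.4797 rad
q = Δφ/Δψ = 0.6697
d = R·√(Δφ² + q²Δλ²) = 6376·0.99097 = 6318 km

6318 km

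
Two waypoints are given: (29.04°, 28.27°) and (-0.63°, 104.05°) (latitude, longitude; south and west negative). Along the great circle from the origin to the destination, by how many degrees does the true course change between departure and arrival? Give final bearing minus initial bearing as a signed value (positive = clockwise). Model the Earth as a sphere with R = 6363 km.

+22.3°

At departure: θ₁ = atan2(sin Δλ cos φ₂, cos φ₁ sin φ₂ − sin φ₁ cos φ₂ cos Δλ) = 97.57°
At arrival: θ₂ = atan2(sin Δλ cos φ₁, −cos φ₂ sin φ₁ + sin φ₂ cos φ₁ cos Δλ) = 119.92°
Δθ = θ₂ − θ₁ = +22.3°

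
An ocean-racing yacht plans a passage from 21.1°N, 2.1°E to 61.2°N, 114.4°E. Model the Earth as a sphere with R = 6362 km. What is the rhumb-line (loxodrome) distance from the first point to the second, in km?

9934 km

Rhumb course C = atan2(Δλ, Δψ) with Δψ = ln[tan(π/4+φ₂/2)/tan(π/4+φ₁/2)] = +0.9827, Δλ = +1.9600 → C = 63.37°
d = R·|Δφ| / |cos C| = 6362·0.69988 / 0.44821 = 9934 km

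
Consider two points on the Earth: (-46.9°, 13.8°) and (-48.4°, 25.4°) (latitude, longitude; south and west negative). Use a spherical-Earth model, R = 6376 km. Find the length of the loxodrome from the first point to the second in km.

Δψ = ln[tan(π/4+φ₂/2)/tan(π/4+φ₁/2)] = -0.0389;  Δφ = -0.0262 rad,  Δλ = +0.2025 rad
q = Δφ/Δψ = 0.6736
d = R·√(Δφ² + q²Δλ²) = 6376·0.13886 = 885 km

885 km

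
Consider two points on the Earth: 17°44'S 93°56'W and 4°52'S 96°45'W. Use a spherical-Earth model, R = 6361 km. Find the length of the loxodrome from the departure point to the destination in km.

Δψ = ln[tan(π/4+φ₂/2)/tan(π/4+φ₁/2)] = +0.2295;  Δφ = +0.2246 rad,  Δλ = -0.0492 rad
q = Δφ/Δψ = 0.9784
d = R·√(Δφ² + q²Δλ²) = 6361·0.22966 = 1461 km

1461 km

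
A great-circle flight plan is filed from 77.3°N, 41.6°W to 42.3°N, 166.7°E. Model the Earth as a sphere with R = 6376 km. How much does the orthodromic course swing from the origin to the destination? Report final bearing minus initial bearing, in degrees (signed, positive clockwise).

-148.9°

At departure: θ₁ = atan2(sin Δλ cos φ₂, cos φ₁ sin φ₂ − sin φ₁ cos φ₂ cos Δλ) = 335.88°
At arrival: θ₂ = atan2(sin Δλ cos φ₁, −cos φ₂ sin φ₁ + sin φ₂ cos φ₁ cos Δλ) = 186.98°
Δθ = θ₂ − θ₁ = -148.9°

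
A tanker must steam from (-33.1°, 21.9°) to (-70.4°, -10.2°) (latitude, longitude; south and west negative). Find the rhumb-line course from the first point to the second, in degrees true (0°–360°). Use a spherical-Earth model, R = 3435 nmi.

206.1°

Meridional parts: M(φ₁)=-0.6128, M(φ₂)=-1.7560 → ΔM = -1.1432;  Δλ = -0.5603 rad
tan C = Δλ / ΔM = +0.4901 → C = 206.11°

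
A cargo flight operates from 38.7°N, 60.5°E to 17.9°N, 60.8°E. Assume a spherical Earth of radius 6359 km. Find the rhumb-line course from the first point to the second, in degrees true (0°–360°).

179.3°

Meridional parts: M(φ₁)=+0.7336, M(φ₂)=+0.3176 → ΔM = -0.4159;  Δλ = +0.0052 rad
tan C = Δλ / ΔM = -0.0126 → C = 179.28°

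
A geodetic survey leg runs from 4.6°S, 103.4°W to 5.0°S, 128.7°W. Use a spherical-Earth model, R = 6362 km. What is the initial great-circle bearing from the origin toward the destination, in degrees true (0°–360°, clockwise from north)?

θ = atan2( sin Δλ·cos φ₂ ,  cos φ₁ sin φ₂ − sin φ₁ cos φ₂ cos Δλ )
  = atan2(-0.4257, -0.0146) = 268.03°

268.0°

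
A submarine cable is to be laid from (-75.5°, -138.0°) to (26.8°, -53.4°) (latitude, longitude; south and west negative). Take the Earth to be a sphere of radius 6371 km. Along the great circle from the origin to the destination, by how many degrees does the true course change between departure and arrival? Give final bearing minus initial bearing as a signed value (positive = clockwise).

Initial bearing θ₁ = atan2(sin Δλ cos φ₂, cos φ₁ sin φ₂ − sin φ₁ cos φ₂ cos Δλ) = 77.67°
Final bearing θ₂ = (initial bearing from the destination back to the start) + 180° = 15.90°
Δθ = θ₂ − θ₁ = -61.8°

-61.8°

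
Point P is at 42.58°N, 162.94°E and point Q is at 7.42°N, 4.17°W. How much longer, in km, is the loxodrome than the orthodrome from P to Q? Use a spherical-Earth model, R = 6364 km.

Great circle: cos σ = sin φ₁ sin φ₂ + cos φ₁ cos φ₂ cos Δλ,  σ = 2.2451 rad → d_gc = 14288.1 km
Rhumb line: Δψ = -0.6930, q = Δφ/Δψ = 0.8855, d_rh = R√(Δφ²+q²Δλ²) = 16894.2 km
Excess = 16894.2 − 14288.1 = 2606.1 ≈ 2606 km

2606 km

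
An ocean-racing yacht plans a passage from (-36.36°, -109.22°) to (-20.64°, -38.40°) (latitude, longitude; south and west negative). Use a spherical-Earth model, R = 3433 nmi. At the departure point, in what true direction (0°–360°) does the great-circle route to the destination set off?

N = sin Δλ·cos φ₂ = +0.8839;  D = cos φ₁ sin φ₂ − sin φ₁ cos φ₂ cos Δλ = -0.1016
initial course = atan2(N, D) = 96.56°

96.6°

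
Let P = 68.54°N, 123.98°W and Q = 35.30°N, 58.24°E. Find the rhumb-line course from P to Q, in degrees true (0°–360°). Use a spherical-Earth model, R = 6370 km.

252.1°

Meridional parts: M(φ₁)=+1.6634, M(φ₂)=+0.6592 → ΔM = -1.0042;  Δλ = -3.1028 rad
tan C = Δλ / ΔM = +3.0900 → C = 252.07°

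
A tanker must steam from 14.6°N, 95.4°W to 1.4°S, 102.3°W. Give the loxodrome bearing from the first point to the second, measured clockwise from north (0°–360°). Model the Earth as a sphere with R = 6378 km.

Meridional parts: M(φ₁)=+0.2576, M(φ₂)=-0.0244 → ΔM = -0.2821;  Δλ = -0.1204 rad
tan C = Δλ / ΔM = +0.4270 → C = 203.12°

203.1°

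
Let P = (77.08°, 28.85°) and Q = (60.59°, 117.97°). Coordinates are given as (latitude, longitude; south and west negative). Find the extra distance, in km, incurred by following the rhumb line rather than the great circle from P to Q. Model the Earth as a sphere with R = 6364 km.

331 km

Great circle: cos σ = sin φ₁ sin φ₂ + cos φ₁ cos φ₂ cos Δλ,  σ = 0.5534 rad → d_gc = 3521.6 km
Rhumb line: Δψ = -0.8406, q = Δφ/Δψ = 0.3424, d_rh = R√(Δφ²+q²Δλ²) = 3852.4 km
Excess = 3852.4 − 3521.6 = 330.8 ≈ 331 km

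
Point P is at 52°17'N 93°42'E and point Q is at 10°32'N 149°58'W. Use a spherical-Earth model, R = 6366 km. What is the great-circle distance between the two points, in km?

Haversine: a = sin²(Δφ/2)+cos φ₁ cos φ₂ sin²(Δλ/2) = 0.56109;  σ = 2·atan2(√a,√(1−a))
σ = 97.018° → d = Rσ = 6366·1.69329 = 10779 km

10779 km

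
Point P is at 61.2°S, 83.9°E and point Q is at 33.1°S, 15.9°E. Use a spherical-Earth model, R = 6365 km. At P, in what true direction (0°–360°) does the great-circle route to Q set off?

N = sin Δλ·cos φ₂ = -0.7767;  D = cos φ₁ sin φ₂ − sin φ₁ cos φ₂ cos Δλ = +0.0119
initial course = atan2(N, D) = 270.88°

270.9°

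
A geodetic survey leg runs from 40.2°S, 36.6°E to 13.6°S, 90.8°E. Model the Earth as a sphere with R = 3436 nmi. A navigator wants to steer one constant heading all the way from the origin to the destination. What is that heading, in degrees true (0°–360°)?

60.8°

Meridional parts: M(φ₁)=-0.7675, M(φ₂)=-0.2396 → ΔM = +0.5278;  Δλ = +0.9460 rad
tan C = Δλ / ΔM = +1.7921 → C = 60.84°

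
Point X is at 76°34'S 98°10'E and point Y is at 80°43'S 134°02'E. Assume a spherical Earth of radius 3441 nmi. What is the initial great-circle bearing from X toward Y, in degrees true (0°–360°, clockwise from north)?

θ = atan2( sin Δλ·cos φ₂ ,  cos φ₁ sin φ₂ − sin φ₁ cos φ₂ cos Δλ )
  = atan2(+0.0945, -0.1021) = 137.21°

137.2°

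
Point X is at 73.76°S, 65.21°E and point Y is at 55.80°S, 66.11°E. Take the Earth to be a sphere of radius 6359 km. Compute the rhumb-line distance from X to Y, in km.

1994 km

Rhumb course C = atan2(Δλ, Δψ) with Δψ = ln[tan(π/4+φ₂/2)/tan(π/4+φ₁/2)] = +0.7683, Δλ = +0.0157 → C = 1.17°
d = R·|Δφ| / |cos C| = 6359·0.31346 / 0.99979 = 1994 km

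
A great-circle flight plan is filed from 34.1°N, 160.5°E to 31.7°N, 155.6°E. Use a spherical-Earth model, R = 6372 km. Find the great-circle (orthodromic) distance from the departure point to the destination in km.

530 km

Haversine: a = sin²(Δφ/2)+cos φ₁ cos φ₂ sin²(Δλ/2) = 0.00173;  σ = 2·atan2(√a,√(1−a))
σ = 4.762° → d = Rσ = 6372·0.08311 = 530 km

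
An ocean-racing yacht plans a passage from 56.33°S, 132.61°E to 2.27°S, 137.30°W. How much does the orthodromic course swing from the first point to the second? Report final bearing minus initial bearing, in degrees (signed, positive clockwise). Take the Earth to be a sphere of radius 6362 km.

-57.6°

Initial bearing θ₁ = atan2(sin Δλ cos φ₂, cos φ₁ sin φ₂ − sin φ₁ cos φ₂ cos Δλ) = 91.33°
Final bearing θ₂ = (initial bearing from the destination back to the start) + 180° = 33.69°
Δθ = θ₂ − θ₁ = -57.6°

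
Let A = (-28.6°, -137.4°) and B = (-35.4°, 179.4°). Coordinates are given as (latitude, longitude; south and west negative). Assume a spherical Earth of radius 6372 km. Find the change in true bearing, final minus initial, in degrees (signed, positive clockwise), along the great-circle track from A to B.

+23.7°

At departure: θ₁ = atan2(sin Δλ cos φ₂, cos φ₁ sin φ₂ − sin φ₁ cos φ₂ cos Δλ) = 248.11°
At arrival: θ₂ = atan2(sin Δλ cos φ₁, −cos φ₂ sin φ₁ + sin φ₂ cos φ₁ cos Δλ) = 271.85°
Δθ = θ₂ − θ₁ = +23.7°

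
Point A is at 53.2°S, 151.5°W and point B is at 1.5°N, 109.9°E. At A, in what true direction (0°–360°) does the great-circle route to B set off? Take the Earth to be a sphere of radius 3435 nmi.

θ = atan2( sin Δλ·cos φ₂ ,  cos φ₁ sin φ₂ − sin φ₁ cos φ₂ cos Δλ )
  = atan2(-0.9884, -0.1040) = 263.99°

264.0°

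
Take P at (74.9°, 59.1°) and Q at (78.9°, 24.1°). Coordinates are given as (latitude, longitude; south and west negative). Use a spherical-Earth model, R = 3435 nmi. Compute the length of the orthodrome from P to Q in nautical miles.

cos σ = sin φ₁ sin φ₂ + cos φ₁ cos φ₂ cos Δλ
      = sin(74.90°)sin(78.90°) + cos(74.90°)cos(78.90°)cos(-35.00°) = 0.9885
σ = 8.700° → d = Rσ = 3435·0.15184 = 522 nmi

522 nmi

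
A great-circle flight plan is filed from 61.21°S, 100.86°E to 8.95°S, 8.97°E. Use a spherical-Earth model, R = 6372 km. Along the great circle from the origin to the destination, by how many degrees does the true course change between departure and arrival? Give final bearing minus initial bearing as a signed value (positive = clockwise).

+67.0°

Initial bearing θ₁ = atan2(sin Δλ cos φ₂, cos φ₁ sin φ₂ − sin φ₁ cos φ₂ cos Δλ) = 264.02°
Final bearing θ₂ = (initial bearing from the destination back to the start) + 180° = 331.00°
Δθ = θ₂ − θ₁ = +67.0°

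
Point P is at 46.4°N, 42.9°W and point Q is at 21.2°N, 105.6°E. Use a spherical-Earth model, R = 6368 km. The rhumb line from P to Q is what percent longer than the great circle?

Great circle: σ = 1.8612 rad → d_gc = Rσ = 11852.0 km
Rhumb: Δφ = -0.4398, Δλ = +2.5918, Δψ = -0.5376, q = Δφ/Δψ = 0.8181 → d_rh = R√(Δφ²+q²Δλ²) = 13790.1 km
Excess = (13790.1 − 11852.0) / 11852.0 = 1938.1 / 11852.0 = 16.353% ≈ 16.4%

16.4%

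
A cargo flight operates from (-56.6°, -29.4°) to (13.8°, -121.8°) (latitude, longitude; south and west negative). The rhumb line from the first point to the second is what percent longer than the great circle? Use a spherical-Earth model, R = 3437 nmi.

Great circle: σ = 1.7942 rad → d_gc = Rσ = 6166.6 nmi
Rhumb: Δφ = +1.2287, Δλ = -1.6127, Δψ = +1.4471, q = Δφ/Δψ = 0.8491 → d_rh = R√(Δφ²+q²Δλ²) = 6323.2 nmi
Excess = (6323.2 − 6166.6) / 6166.6 = 156.6 / 6166.6 = 2.54% ≈ 2.5%

2.5%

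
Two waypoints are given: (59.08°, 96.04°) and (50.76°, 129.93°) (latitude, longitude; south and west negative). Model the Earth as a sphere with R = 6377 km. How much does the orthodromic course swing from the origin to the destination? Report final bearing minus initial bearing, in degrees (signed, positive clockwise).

Initial bearing θ₁ = atan2(sin Δλ cos φ₂, cos φ₁ sin φ₂ − sin φ₁ cos φ₂ cos Δλ) = 98.47°
Final bearing θ₂ = (initial bearing from the destination back to the start) + 180° = 126.54°
Δθ = θ₂ − θ₁ = +28.1°

+28.1°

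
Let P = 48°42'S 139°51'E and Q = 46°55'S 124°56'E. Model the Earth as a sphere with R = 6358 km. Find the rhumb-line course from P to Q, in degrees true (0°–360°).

Δψ = ln[tan(π/4+φ₂/2)/tan(π/4+φ₁/2)] = +0.0464
Δλ = -0.2603 rad (taken the short way round)
course = atan2(Δλ, Δψ) = 280.09°

280.1°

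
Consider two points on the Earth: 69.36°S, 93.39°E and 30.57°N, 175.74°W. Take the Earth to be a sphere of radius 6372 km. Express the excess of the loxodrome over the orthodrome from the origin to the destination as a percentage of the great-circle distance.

2.8%

Great circle: σ = 2.0721 rad → d_gc = Rσ = 13203.3 km
Rhumb: Δφ = +1.7441, Δλ = +1.5860, Δψ = +2.2641, q = Δφ/Δψ = 0.7703 → d_rh = R√(Δφ²+q²Δλ²) = 13568.9 km
Excess = (13568.9 − 13203.3) / 13203.3 = 365.6 / 13203.3 = 2.77% ≈ 2.8%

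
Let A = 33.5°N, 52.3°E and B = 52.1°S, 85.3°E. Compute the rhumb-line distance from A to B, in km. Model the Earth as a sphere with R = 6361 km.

10040 km

Δψ = ln[tan(π/4+φ₂/2)/tan(π/4+φ₁/2)] = -1.6902;  Δφ = -1.4940 rad,  Δλ = +0.5760 rad
q = Δφ/Δψ = 0.8839
d = R·√(Δφ² + q²Δλ²) = 6361·1.57837 = 10040 km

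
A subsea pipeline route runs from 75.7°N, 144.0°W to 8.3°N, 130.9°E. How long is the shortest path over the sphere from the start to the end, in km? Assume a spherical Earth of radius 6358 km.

Haversine: a = sin²(Δφ/2)+cos φ₁ cos φ₂ sin²(Δλ/2) = 0.41962;  σ = 2·atan2(√a,√(1−a))
σ = 80.749° → d = Rσ = 6358·1.40934 = 8961 km

8961 km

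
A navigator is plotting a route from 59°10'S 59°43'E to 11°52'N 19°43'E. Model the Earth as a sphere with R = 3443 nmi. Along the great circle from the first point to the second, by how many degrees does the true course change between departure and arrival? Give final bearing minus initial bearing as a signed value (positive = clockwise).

+20.3°

Initial bearing θ₁ = atan2(sin Δλ cos φ₂, cos φ₁ sin φ₂ − sin φ₁ cos φ₂ cos Δλ) = 319.98°
Final bearing θ₂ = (initial bearing from the destination back to the start) + 180° = 340.32°
Δθ = θ₂ − θ₁ = +20.3°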